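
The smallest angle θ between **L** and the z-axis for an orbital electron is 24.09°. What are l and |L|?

cos²θ_min = l/(l+1) = 0.8334.
Thus l = 0.8334/(1 − 0.8334) ≈ 5.
Then |L| = ℏ√(5·6) = √30 ℏ.

l = 5, |L| = √30 ℏ ≈ 5.477ℏ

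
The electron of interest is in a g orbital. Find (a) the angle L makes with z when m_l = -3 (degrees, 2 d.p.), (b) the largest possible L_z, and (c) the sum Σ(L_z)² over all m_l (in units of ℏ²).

A g state has l = 4.
For m_l = -3: cos θ = -3/√20, θ ≈ 132.13°.
L_z,max = lℏ = 4ℏ.
Σ m_l² = 60, so Σ(L_z)² = 60 ℏ².

θ(m_l=-3) ≈ 132.13°; L_z,max = 4ℏ; Σ(L_z)² = 60 ℏ²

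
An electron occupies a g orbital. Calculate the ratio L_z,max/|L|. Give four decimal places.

For a g orbital, l = 4.
|L| = 2√5 ℏ ≈ 4.4721ℏ, while L_z,max = lℏ = 4ℏ.
L_z,max/|L| = 4/√20 = 0.8944.

L_z,max/|L| = 0.8944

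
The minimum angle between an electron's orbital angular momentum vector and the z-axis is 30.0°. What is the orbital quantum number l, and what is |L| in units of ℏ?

cos²θ_min = l/(l+1) = 0.7500.
l = cos²θ/sin²θ ≈ 3.
Then |L| = ℏ√(3·4) = 2√3 ℏ.

l = 3, |L| = 2√3 ℏ ≈ 3.464ℏ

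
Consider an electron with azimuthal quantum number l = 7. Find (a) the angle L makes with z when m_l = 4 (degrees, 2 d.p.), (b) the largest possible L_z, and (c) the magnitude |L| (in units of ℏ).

For m_l = 4: cos θ = 4/√56, θ ≈ 57.69°.
L_z,max = lℏ = 7ℏ.
|L| = ℏ√(7·8) = 2√14 ℏ ≈ 7.483ℏ.

θ(m_l=4) ≈ 57.69°; L_z,max = 7ℏ; |L| = 2√14 ℏ ≈ 7.483ℏ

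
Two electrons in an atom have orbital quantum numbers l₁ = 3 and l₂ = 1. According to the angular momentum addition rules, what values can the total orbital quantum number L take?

By the triangle rule, |l₁ − l₂| ≤ L ≤ l₁ + l₂.
So L can be 2, 3, 4.

L = 2, 3, 4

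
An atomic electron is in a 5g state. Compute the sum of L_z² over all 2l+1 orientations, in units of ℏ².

Σ(L_z)² = 60 ℏ²

The 5g subshell has l = 4.
m_l runs from −4 to 4, i.e. {-4, -3, -2, -1, 0, 1, 2, 3, 4}.
Σ m_l² = 2·(1 + 4 + 9 + 16) = 60.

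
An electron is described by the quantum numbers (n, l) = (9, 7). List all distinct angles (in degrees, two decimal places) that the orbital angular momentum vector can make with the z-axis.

|L| = ℏ√(l(l+1)) = 2√14 ℏ.
cos θ = m_l/√56 for each m_l ∈ {-7, -6, -5, -4, -3, -2, -1, 0, 1, 2, 3, 4, 5, 6, 7}.

θ ∈ {20.70°, 36.70°, 48.08°, 57.69°, 66.37°, 74.50°, 82.32°, 90.00°, 97.68°, 105.50°, 113.63°, 122.31°, 131.92°, 143.30°, 159.30°}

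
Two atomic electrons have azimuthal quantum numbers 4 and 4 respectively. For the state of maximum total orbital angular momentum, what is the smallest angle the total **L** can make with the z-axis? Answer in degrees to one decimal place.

By the triangle rule, |l₁ − l₂| ≤ L ≤ l₁ + l₂.
Allowed values: L = 0, 1, 2, 3, 4, 5, 6, 7, 8.
The maximum is L = 8, with |L_tot| = ℏ√(8·9) = 6√2 ℏ.
The minimum angle with z is arccos(8/√72) ≈ 19.5°.

θ_min ≈ 19.5°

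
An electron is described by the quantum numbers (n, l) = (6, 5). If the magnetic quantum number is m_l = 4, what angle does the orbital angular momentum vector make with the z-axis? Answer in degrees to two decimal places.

|L| = ℏ√(l(l+1)) = √30 ℏ.
L_z = m_l ℏ = 4ℏ.
cos θ = L_z/|L| = 4/√30, so θ ≈ 43.09°.

θ ≈ 43.09°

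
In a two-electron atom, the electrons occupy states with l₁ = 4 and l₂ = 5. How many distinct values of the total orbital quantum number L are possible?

9

By the triangle rule, |l₁ − l₂| ≤ L ≤ l₁ + l₂.
So L can be 1, 2, 3, 4, 5, 6, 7, 8, 9.
That is 9 values.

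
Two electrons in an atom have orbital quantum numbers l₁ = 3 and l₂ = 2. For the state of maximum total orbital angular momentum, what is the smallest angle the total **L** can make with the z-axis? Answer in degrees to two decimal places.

θ_min ≈ 24.09°

Angular momentum addition gives L = |l₁ − l₂|, …, l₁ + l₂.
L ∈ {1, 2, 3, 4, 5}.
The maximum is L = 5, with |L_tot| = ℏ√(5·6) = √30 ℏ.
The minimum angle with z is arccos(5/√30) ≈ 24.09°.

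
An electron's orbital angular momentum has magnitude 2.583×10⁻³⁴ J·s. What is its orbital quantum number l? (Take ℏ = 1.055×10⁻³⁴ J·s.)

l = 2

In units of ℏ, |L| ≈ 2.448.
(|L|/ℏ)² = l(l+1) ≈ 5.99 ⇒ l = 2.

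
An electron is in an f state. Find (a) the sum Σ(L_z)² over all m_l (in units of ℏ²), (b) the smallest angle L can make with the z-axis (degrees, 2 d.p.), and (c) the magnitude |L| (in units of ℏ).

Σ(L_z)² = 28 ℏ²; θ_min ≈ 30.00°; |L| = 2√3 ℏ ≈ 3.464ℏ

For an f orbital, l = 3.
Σ m_l² = 28, so Σ(L_z)² = 28 ℏ².
cos θ_min = 3/√12, so θ_min ≈ 30.00°.
|L| = ℏ√(3·4) = 2√3 ℏ ≈ 3.464ℏ.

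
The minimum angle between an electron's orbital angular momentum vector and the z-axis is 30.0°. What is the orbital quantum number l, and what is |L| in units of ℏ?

l = 3, |L| = 2√3 ℏ ≈ 3.464ℏ

cos θ_min = l/√(l(l+1)) = √(l/(l+1)), so l/(l+1) = cos²(30.0°) = 0.7500.
Solving: l = 3.
Then |L| = ℏ√(3·4) = 2√3 ℏ.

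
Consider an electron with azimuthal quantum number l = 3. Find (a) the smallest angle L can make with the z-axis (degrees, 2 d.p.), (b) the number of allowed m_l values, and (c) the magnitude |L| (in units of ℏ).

cos θ_min = 3/√12, so θ_min ≈ 30.00°.
There are 2l+1 = 7 values of m_l.
|L| = ℏ√(3·4) = 2√3 ℏ ≈ 3.464ℏ.

θ_min ≈ 30.00°; 7 values; |L| = 2√3 ℏ ≈ 3.464ℏ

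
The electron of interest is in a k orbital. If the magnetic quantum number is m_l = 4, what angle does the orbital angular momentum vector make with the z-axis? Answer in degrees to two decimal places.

A k state has l = 7.
|L|² = l(l+1)ℏ² = 56ℏ², so |L| = 2√14 ℏ.
L_z = m_l ℏ = 4ℏ.
cos θ = L_z/|L| = 4/√56, so θ ≈ 57.69°.

θ ≈ 57.69°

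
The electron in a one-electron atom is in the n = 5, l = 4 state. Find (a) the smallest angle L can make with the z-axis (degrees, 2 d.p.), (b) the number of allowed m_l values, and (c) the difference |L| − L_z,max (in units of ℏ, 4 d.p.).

θ_min ≈ 26.57°; 9 values; |L|−L_z,max ≈ 0.4721ℏ

cos θ_min = 4/√20, so θ_min ≈ 26.57°.
There are 2l+1 = 9 values of m_l.
|L| − L_z,max = (2√5 − 4)ℏ ≈ 0.4721ℏ.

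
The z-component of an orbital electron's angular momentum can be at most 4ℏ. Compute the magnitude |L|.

The maximum L_z equals lℏ, giving l = 4.
Then |L| = ℏ√(4·5) = 2√5 ℏ.

|L| = 2√5 ℏ ≈ 4.472ℏ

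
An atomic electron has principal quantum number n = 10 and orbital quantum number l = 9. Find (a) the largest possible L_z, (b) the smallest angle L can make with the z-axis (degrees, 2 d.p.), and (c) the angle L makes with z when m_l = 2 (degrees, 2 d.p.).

L_z,max = lℏ = 9ℏ.
cos θ_min = 9/√90, so θ_min ≈ 18.43°.
For m_l = 2: cos θ = 2/√90, θ ≈ 77.83°.

L_z,max = 9ℏ; θ_min ≈ 18.43°; θ(m_l=2) ≈ 77.83°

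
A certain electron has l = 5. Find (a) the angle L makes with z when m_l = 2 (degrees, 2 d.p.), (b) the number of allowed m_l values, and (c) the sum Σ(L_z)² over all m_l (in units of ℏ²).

For m_l = 2: cos θ = 2/√30, θ ≈ 68.58°.
There are 2l+1 = 11 values of m_l.
Σ m_l² = 110, so Σ(L_z)² = 110 ℏ².

θ(m_l=2) ≈ 68.58°; 11 values; Σ(L_z)² = 110 ℏ²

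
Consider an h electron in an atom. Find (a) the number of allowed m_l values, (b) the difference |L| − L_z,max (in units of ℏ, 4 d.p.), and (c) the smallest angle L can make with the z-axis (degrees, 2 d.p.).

The letter h corresponds to l = 5.
There are 2l+1 = 11 values of m_l.
|L| − L_z,max = (√30 − 5)ℏ ≈ 0.4772ℏ.
cos θ_min = 5/√30, so θ_min ≈ 24.09°.

11 values; |L|−L_z,max ≈ 0.4772ℏ; θ_min ≈ 24.09°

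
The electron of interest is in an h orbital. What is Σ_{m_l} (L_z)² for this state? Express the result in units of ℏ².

The letter h corresponds to l = 5.
m_l ∈ {-5, -4, -3, -2, -1, 0, 1, 2, 3, 4, 5}.
Σ m_l² = l(l+1)(2l+1)/3 = 5·6·11/3 = 110.

Σ(L_z)² = 110 ℏ²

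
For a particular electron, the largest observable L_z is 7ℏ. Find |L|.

The maximum L_z equals lℏ, giving l = 7.
|L| = √(l(l+1)) ℏ = 2√14 ℏ.

|L| = 2√14 ℏ ≈ 7.483ℏ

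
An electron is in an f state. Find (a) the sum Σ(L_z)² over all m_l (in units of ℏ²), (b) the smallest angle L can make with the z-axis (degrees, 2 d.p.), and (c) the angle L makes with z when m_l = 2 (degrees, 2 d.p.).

The letter f corresponds to l = 3.
Σ m_l² = 28, so Σ(L_z)² = 28 ℏ².
cos θ_min = 3/√12, so θ_min ≈ 30.00°.
For m_l = 2: cos θ = 2/√12, θ ≈ 54.74°.

Σ(L_z)² = 28 ℏ²; θ_min ≈ 30.00°; θ(m_l=2) ≈ 54.74°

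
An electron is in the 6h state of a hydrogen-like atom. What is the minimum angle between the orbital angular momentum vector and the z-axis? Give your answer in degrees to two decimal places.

The 6h subshell has l = 5.
|L|² = l(l+1)ℏ² = 30ℏ², so |L| = √30 ℏ.
The smallest angle corresponds to the largest L_z, i.e. m_l = l = 5, giving L_z = 5ℏ.
cos θ_min = 5/√30, so θ_min ≈ 24.09°.

θ_min ≈ 24.09°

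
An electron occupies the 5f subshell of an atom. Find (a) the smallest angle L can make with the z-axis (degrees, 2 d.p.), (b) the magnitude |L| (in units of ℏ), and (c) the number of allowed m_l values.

θ_min ≈ 30.00°; |L| = 2√3 ℏ ≈ 3.464ℏ; 7 values

For 5f, l = 3.
cos θ_min = 3/√12, so θ_min ≈ 30.00°.
|L| = ℏ√(3·4) = 2√3 ℏ ≈ 3.464ℏ.
There are 2l+1 = 7 values of m_l.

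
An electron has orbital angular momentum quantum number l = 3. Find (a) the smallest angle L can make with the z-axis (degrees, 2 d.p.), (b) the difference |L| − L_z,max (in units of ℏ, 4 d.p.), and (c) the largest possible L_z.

cos θ_min = 3/√12, so θ_min ≈ 30.00°.
|L| − L_z,max = (2√3 − 3)ℏ ≈ 0.4641ℏ.
L_z,max = lℏ = 3ℏ.

θ_min ≈ 30.00°; |L|−L_z,max ≈ 0.4641ℏ; L_z,max = 3ℏ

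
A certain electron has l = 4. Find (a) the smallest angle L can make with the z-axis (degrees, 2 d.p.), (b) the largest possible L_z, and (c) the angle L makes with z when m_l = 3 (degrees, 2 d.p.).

θ_min ≈ 26.57°; L_z,max = 4ℏ; θ(m_l=3) ≈ 47.87°

cos θ_min = 4/√20, so θ_min ≈ 26.57°.
L_z,max = lℏ = 4ℏ.
For m_l = 3: cos θ = 3/√20, θ ≈ 47.87°.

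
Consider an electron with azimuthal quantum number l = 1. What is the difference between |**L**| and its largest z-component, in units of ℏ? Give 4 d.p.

|L| − L_z,max ≈ 0.4142ℏ

|L| = √2 ℏ ≈ 1.4142ℏ, while L_z,max = lℏ = 1ℏ.
The difference is (√2 − 1)ℏ ≈ 0.4142ℏ.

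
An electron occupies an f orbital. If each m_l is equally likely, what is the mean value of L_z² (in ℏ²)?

⟨L_z²⟩ = 4 ℏ²

For an f orbital, l = 3.
m_l ∈ {-3, -2, -1, 0, 1, 2, 3}.
Average of L_z² over 7 states: 28/7 ℏ² = 4 ℏ².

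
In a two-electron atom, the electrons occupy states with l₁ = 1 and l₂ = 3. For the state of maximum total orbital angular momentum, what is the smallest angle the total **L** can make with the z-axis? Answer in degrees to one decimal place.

θ_min ≈ 26.6°

The total orbital quantum number L ranges from |l₁ − l₂| to l₁ + l₂ in integer steps.
L ∈ {2, 3, 4}.
The maximum is L = 4, with |L_tot| = ℏ√(4·5) = 2√5 ℏ.
The minimum angle with z is arccos(4/√20) ≈ 26.6°.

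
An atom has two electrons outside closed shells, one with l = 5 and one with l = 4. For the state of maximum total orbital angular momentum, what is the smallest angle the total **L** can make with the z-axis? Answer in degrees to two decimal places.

Angular momentum addition gives L = |l₁ − l₂|, …, l₁ + l₂.
L ∈ {1, 2, 3, 4, 5, 6, 7, 8, 9}.
The maximum is L = 9, with |L_tot| = ℏ√(9·10) = 3√10 ℏ.
The minimum angle with z is arccos(9/√90) ≈ 18.43°.

θ_min ≈ 18.43°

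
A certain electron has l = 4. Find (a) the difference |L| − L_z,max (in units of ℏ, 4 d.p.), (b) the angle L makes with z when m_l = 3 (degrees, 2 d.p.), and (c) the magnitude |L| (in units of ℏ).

|L|−L_z,max ≈ 0.4721ℏ; θ(m_l=3) ≈ 47.87°; |L| = 2√5 ℏ ≈ 4.472ℏ

|L| − L_z,max = (2√5 − 4)ℏ ≈ 0.4721ℏ.
For m_l = 3: cos θ = 3/√20, θ ≈ 47.87°.
|L| = ℏ√(4·5) = 2√5 ℏ ≈ 4.472ℏ.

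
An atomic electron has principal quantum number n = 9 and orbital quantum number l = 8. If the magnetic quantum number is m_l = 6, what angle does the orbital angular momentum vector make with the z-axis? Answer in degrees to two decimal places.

θ ≈ 45.00°

|L| = √(l(l+1)) ℏ = 6√2 ℏ.
L_z = m_l ℏ = 6ℏ.
cos θ = L_z/|L| = 6/√72, so θ ≈ 45.00°.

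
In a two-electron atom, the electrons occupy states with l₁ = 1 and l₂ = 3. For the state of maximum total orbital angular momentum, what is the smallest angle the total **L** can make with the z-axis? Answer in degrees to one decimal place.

L runs from |1 − 3| = 2 to 1 + 3 = 4.
L ∈ {2, 3, 4}.
The maximum is L = 4, with |L_tot| = ℏ√(4·5) = 2√5 ℏ.
The minimum angle with z is arccos(4/√20) ≈ 26.6°.

θ_min ≈ 26.6°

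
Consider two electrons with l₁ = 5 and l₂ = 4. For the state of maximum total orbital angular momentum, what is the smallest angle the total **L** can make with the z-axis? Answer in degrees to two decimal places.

θ_min ≈ 18.43°

Angular momentum addition gives L = |l₁ − l₂|, …, l₁ + l₂.
Allowed values: L = 1, 2, 3, 4, 5, 6, 7, 8, 9.
The maximum is L = 9, with |L_tot| = ℏ√(9·10) = 3√10 ℏ.
The minimum angle with z is arccos(9/√90) ≈ 18.43°.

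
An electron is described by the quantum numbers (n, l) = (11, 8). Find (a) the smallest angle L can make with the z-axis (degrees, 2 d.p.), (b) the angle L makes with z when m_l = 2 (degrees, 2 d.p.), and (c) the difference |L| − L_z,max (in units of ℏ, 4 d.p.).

θ_min ≈ 19.47°; θ(m_l=2) ≈ 76.37°; |L|−L_z,max ≈ 0.4853ℏ

cos θ_min = 8/√72, so θ_min ≈ 19.47°.
For m_l = 2: cos θ = 2/√72, θ ≈ 76.37°.
|L| − L_z,max = (6√2 − 8)ℏ ≈ 0.4853ℏ.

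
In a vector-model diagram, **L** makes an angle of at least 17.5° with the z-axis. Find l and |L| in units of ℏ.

l = 10, |L| = √110 ℏ ≈ 10.488ℏ

At minimum angle, m_l = l, so cos θ = l/√(l(l+1)); cos²θ = l/(l+1) = 0.9096.
l = cos²θ/sin²θ ≈ 10.
Then |L| = ℏ√(10·11) = √110 ℏ.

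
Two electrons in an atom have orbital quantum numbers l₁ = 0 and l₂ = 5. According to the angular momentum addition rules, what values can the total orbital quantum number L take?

The total orbital quantum number L ranges from |l₁ − l₂| to l₁ + l₂ in integer steps.
L ∈ {5}.

L = 5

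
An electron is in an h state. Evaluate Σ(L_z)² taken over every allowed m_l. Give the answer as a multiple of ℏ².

Σ(L_z)² = 110 ℏ²

The letter h corresponds to l = 5.
m_l runs from −5 to 5, i.e. {-5, -4, -3, -2, -1, 0, 1, 2, 3, 4, 5}.
Σ m_l² = l(l+1)(2l+1)/3 = 5·6·11/3 = 110.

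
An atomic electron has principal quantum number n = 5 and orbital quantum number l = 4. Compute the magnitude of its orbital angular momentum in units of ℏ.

|L| = ℏ√(l(l+1)) = ℏ√(4·5) = 2√5 ℏ

|L| = 2√5 ℏ ≈ 4.472ℏ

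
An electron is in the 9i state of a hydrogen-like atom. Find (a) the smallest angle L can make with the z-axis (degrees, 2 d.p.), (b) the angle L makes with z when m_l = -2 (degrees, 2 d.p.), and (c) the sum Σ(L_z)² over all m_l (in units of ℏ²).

θ_min ≈ 22.21°; θ(m_l=-2) ≈ 107.98°; Σ(L_z)² = 182 ℏ²

For 9i, l = 6.
cos θ_min = 6/√42, so θ_min ≈ 22.21°.
For m_l = -2: cos θ = -2/√42, θ ≈ 107.98°.
Σ m_l² = 182, so Σ(L_z)² = 182 ℏ².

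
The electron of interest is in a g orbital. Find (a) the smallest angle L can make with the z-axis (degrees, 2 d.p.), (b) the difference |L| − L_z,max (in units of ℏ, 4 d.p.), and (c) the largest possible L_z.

For a g orbital, l = 4.
cos θ_min = 4/√20, so θ_min ≈ 26.57°.
|L| − L_z,max = (2√5 − 4)ℏ ≈ 0.4721ℏ.
L_z,max = lℏ = 4ℏ.

θ_min ≈ 26.57°; |L|−L_z,max ≈ 0.4721ℏ; L_z,max = 4ℏ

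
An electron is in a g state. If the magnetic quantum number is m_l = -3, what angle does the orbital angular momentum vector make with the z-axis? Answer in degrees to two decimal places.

θ ≈ 132.13°

A g state has l = 4.
|L| = ℏ√(l(l+1)) = 2√5 ℏ.
L_z = m_l ℏ = −3ℏ.
cos θ = L_z/|L| = -3/√20, so θ ≈ 132.13°.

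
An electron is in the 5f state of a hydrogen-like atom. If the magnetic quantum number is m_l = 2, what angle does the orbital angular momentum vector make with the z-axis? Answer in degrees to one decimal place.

For 5f, l = 3.
|L| = ℏ√(l(l+1)) = 2√3 ℏ.
L_z = m_l ℏ = 2ℏ.
cos θ = L_z/|L| = 2/√12, so θ ≈ 54.7°.

θ ≈ 54.7°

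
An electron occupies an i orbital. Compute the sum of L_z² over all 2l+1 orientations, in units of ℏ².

An i state has l = 6.
m_l runs from −6 to 6, i.e. {-6, -5, -4, -3, -2, -1, 0, 1, 2, 3, 4, 5, 6}.
Summing m² from −6 to 6: Σ m_l² = 182.

Σ(L_z)² = 182 ℏ²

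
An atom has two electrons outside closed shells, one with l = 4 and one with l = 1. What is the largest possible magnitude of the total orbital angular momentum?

By the triangle rule, |l₁ − l₂| ≤ L ≤ l₁ + l₂.
L ∈ {3, 4, 5}.
The largest magnitude corresponds to L = 5: |L_tot| = ℏ√(5·6) = √30 ℏ.

|L_tot|_max = √30 ℏ ≈ 5.477ℏ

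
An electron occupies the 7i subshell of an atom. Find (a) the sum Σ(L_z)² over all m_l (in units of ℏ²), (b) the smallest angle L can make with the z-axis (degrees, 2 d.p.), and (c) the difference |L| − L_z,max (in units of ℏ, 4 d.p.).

Σ(L_z)² = 182 ℏ²; θ_min ≈ 22.21°; |L|−L_z,max ≈ 0.4807ℏ

For 7i, l = 6.
Σ m_l² = 182, so Σ(L_z)² = 182 ℏ².
cos θ_min = 6/√42, so θ_min ≈ 22.21°.
|L| − L_z,max = (√42 − 6)ℏ ≈ 0.4807ℏ.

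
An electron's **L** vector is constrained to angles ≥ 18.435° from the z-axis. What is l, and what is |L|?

At minimum angle, m_l = l, so cos θ = l/√(l(l+1)); cos²θ = l/(l+1) = 0.9000.
l = cos²θ/sin²θ ≈ 9.
Then |L| = ℏ√(9·10) = 3√10 ℏ.

l = 9, |L| = 3√10 ℏ ≈ 9.487ℏ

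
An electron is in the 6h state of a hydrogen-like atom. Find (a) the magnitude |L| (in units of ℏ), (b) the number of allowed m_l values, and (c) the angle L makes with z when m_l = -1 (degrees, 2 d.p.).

|L| = √30 ℏ ≈ 5.477ℏ; 11 values; θ(m_l=-1) ≈ 100.52°

The 6h subshell has l = 5.
|L| = ℏ√(5·6) = √30 ℏ ≈ 5.477ℏ.
There are 2l+1 = 11 values of m_l.
For m_l = -1: cos θ = -1/√30, θ ≈ 100.52°.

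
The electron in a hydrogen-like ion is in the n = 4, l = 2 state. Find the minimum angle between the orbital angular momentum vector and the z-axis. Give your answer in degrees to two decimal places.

θ_min ≈ 35.26°

|L| = √(l(l+1)) ℏ = √6 ℏ.
The smallest angle corresponds to the largest L_z, i.e. m_l = l = 2, giving L_z = 2ℏ.
cos θ_min = 2/√6, so θ_min ≈ 35.26°.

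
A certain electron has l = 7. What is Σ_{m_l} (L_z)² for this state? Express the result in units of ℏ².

Σ(L_z)² = 280 ℏ²

m_l ∈ {-7, -6, -5, -4, -3, -2, -1, 0, 1, 2, 3, 4, 5, 6, 7}.
Summing m² from −7 to 7: Σ m_l² = 280.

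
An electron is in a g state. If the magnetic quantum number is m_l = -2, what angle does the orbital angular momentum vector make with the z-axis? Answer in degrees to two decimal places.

θ ≈ 116.57°

For a g orbital, l = 4.
|L| = ℏ√(l(l+1)) = 2√5 ℏ.
L_z = m_l ℏ = −2ℏ.
cos θ = L_z/|L| = -2/√20, so θ ≈ 116.57°.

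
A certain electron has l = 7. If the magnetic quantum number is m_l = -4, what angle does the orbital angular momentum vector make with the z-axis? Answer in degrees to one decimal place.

|L| = ℏ√(l(l+1)) = 2√14 ℏ.
L_z = m_l ℏ = −4ℏ.
cos θ = L_z/|L| = -4/√56, so θ ≈ 122.3°.

θ ≈ 122.3°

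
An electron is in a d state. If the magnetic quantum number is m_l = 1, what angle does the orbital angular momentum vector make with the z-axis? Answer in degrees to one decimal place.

θ ≈ 65.9°

For a d orbital, l = 2.
|L| = √(l(l+1)) ℏ = √6 ℏ.
L_z = m_l ℏ = 1ℏ.
cos θ = L_z/|L| = 1/√6, so θ ≈ 65.9°.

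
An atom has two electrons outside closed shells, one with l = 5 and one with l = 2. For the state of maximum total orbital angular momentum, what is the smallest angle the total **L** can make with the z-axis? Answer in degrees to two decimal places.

θ_min ≈ 20.70°

The total orbital quantum number L ranges from |l₁ − l₂| to l₁ + l₂ in integer steps.
L ∈ {3, 4, 5, 6, 7}.
The maximum is L = 7, with |L_tot| = ℏ√(7·8) = 2√14 ℏ.
The minimum angle with z is arccos(7/√56) ≈ 20.70°.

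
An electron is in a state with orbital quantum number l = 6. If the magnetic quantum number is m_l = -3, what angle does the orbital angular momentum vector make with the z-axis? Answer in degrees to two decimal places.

|L| = ℏ√(l(l+1)) = √42 ℏ.
L_z = m_l ℏ = −3ℏ.
cos θ = L_z/|L| = -3/√42, so θ ≈ 117.58°.

θ ≈ 117.58°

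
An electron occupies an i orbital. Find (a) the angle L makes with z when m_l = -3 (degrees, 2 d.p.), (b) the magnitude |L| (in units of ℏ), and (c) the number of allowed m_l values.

θ(m_l=-3) ≈ 117.58°; |L| = √42 ℏ ≈ 6.481ℏ; 13 values

An i state has l = 6.
For m_l = -3: cos θ = -3/√42, θ ≈ 117.58°.
|L| = ℏ√(6·7) = √42 ℏ ≈ 6.481ℏ.
There are 2l+1 = 13 values of m_l.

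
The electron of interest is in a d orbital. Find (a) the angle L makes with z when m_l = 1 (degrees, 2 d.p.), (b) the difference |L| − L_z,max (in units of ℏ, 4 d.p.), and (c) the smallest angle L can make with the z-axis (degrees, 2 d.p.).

A d state has l = 2.
For m_l = 1: cos θ = 1/√6, θ ≈ 65.91°.
|L| − L_z,max = (√6 − 2)ℏ ≈ 0.4495ℏ.
cos θ_min = 2/√6, so θ_min ≈ 35.26°.

θ(m_l=1) ≈ 65.91°; |L|−L_z,max ≈ 0.4495ℏ; θ_min ≈ 35.26°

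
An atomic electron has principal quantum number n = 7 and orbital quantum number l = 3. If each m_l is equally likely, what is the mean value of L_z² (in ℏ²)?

m_l runs from −3 to 3, i.e. {-3, -2, -1, 0, 1, 2, 3}.
⟨L_z²⟩ = ℏ²·(Σ m_l²)/(2l+1) = ℏ²·28/7 = 4ℏ².

⟨L_z²⟩ = 4 ℏ²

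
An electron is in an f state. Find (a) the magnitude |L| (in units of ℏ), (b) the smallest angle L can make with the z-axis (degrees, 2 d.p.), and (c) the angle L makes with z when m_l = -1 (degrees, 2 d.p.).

An f state has l = 3.
|L| = ℏ√(3·4) = 2√3 ℏ ≈ 3.464ℏ.
cos θ_min = 3/√12, so θ_min ≈ 30.00°.
For m_l = -1: cos θ = -1/√12, θ ≈ 106.78°.

|L| = 2√3 ℏ ≈ 3.464ℏ; θ_min ≈ 30.00°; θ(m_l=-1) ≈ 106.78°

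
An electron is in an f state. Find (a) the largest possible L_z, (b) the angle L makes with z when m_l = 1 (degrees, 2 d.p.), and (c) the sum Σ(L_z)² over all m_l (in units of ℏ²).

F corresponds to l = 3.
L_z,max = lℏ = 3ℏ.
For m_l = 1: cos θ = 1/√12, θ ≈ 73.22°.
Σ m_l² = 28, so Σ(L_z)² = 28 ℏ².

L_z,max = 3ℏ; θ(m_l=1) ≈ 73.22°; Σ(L_z)² = 28 ℏ²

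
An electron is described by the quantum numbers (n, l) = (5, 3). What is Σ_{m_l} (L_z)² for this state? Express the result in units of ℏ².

Σ(L_z)² = 28 ℏ²

m_l runs from −3 to 3, i.e. {-3, -2, -1, 0, 1, 2, 3}.
Σ m_l² = l(l+1)(2l+1)/3 = 3·4·7/3 = 28.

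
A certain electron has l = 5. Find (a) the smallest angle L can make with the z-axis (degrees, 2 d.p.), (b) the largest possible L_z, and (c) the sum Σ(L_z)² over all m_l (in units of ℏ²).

cos θ_min = 5/√30, so θ_min ≈ 24.09°.
L_z,max = lℏ = 5ℏ.
Σ m_l² = 110, so Σ(L_z)² = 110 ℏ².

θ_min ≈ 24.09°; L_z,max = 5ℏ; Σ(L_z)² = 110 ℏ²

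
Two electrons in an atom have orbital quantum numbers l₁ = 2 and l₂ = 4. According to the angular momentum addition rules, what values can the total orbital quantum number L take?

L = 2, 3, 4, 5, 6

By the triangle rule, |l₁ − l₂| ≤ L ≤ l₁ + l₂.
L ∈ {2, 3, 4, 5, 6}.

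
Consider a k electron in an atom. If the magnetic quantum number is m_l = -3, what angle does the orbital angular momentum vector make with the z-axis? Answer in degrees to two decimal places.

For a k orbital, l = 7.
|L|² = l(l+1)ℏ² = 56ℏ², so |L| = 2√14 ℏ.
L_z = m_l ℏ = −3ℏ.
cos θ = L_z/|L| = -3/√56, so θ ≈ 113.63°.

θ ≈ 113.63°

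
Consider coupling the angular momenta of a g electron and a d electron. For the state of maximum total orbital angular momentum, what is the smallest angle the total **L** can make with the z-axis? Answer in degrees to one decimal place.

L runs from |4 − 2| = 2 to 4 + 2 = 6.
L ∈ {2, 3, 4, 5, 6}.
The maximum is L = 6, with |L_tot| = ℏ√(6·7) = √42 ℏ.
The minimum angle with z is arccos(6/√42) ≈ 22.2°.

θ_min ≈ 22.2°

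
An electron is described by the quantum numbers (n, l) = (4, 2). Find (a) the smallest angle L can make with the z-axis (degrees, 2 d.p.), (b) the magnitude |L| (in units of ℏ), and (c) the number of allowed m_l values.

cos θ_min = 2/√6, so θ_min ≈ 35.26°.
|L| = ℏ√(2·3) = √6 ℏ ≈ 2.449ℏ.
There are 2l+1 = 5 values of m_l.

θ_min ≈ 35.26°; |L| = √6 ℏ ≈ 2.449ℏ; 5 values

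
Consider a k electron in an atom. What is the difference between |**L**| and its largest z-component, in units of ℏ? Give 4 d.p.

The letter k corresponds to l = 7.
|L| = 2√14 ℏ ≈ 7.4833ℏ, while L_z,max = lℏ = 7ℏ.
The difference is (2√14 − 7)ℏ ≈ 0.4833ℏ.

|L| − L_z,max ≈ 0.4833ℏ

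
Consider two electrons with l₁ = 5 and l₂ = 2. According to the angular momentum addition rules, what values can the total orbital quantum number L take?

L = 3, 4, 5, 6, 7

Angular momentum addition gives L = |l₁ − l₂|, …, l₁ + l₂.
So L can be 3, 4, 5, 6, 7.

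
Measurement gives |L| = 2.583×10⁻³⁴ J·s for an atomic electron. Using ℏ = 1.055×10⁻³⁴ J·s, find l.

l = 2

|L|/ℏ = (2.583×10⁻³⁴)/(1.055×10⁻³⁴) ≈ 2.448.
(|L|/ℏ)² = l(l+1) ≈ 5.99 ⇒ l = 2.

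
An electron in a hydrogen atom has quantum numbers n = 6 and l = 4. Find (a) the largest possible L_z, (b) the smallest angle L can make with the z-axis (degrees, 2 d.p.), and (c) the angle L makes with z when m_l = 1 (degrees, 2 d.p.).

L_z,max = 4ℏ; θ_min ≈ 26.57°; θ(m_l=1) ≈ 77.08°

L_z,max = lℏ = 4ℏ.
cos θ_min = 4/√20, so θ_min ≈ 26.57°.
For m_l = 1: cos θ = 1/√20, θ ≈ 77.08°.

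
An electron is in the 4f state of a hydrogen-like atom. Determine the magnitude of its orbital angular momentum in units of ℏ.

|L| = 2√3 ℏ ≈ 3.464ℏ

For 4f, l = 3.
|L| = ℏ√(l(l+1)) = ℏ√(3·4) = 2√3 ℏ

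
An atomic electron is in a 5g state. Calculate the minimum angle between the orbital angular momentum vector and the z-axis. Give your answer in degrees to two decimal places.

For 5g, l = 4.
|L| = √(l(l+1)) ℏ = 2√5 ℏ.
The smallest angle corresponds to the largest L_z, i.e. m_l = l = 4, giving L_z = 4ℏ.
cos θ_min = 4/√20, so θ_min ≈ 26.57°.

θ_min ≈ 26.57°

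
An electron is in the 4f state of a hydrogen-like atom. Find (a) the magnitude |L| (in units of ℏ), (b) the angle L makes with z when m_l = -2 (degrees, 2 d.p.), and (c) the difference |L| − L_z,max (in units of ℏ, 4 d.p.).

The 4f subshell has l = 3.
|L| = ℏ√(3·4) = 2√3 ℏ ≈ 3.464ℏ.
For m_l = -2: cos θ = -2/√12, θ ≈ 125.26°.
|L| − L_z,max = (2√3 − 3)ℏ ≈ 0.4641ℏ.

|L| = 2√3 ℏ ≈ 3.464ℏ; θ(m_l=-2) ≈ 125.26°; |L|−L_z,max ≈ 0.4641ℏ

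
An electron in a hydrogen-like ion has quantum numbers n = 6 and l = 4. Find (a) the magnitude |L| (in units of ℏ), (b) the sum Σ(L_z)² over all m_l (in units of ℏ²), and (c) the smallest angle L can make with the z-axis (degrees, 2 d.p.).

|L| = 2√5 ℏ ≈ 4.472ℏ; Σ(L_z)² = 60 ℏ²; θ_min ≈ 26.57°

|L| = ℏ√(4·5) = 2√5 ℏ ≈ 4.472ℏ.
Σ m_l² = 60, so Σ(L_z)² = 60 ℏ².
cos θ_min = 4/√20, so θ_min ≈ 26.57°.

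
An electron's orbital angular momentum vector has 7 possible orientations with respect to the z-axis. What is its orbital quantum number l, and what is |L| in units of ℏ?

l = 3, |L| = 2√3 ℏ ≈ 3.464ℏ

Since there are 2l+1 = 7 values of m_l, l = 3.
|L| = ℏ√(l(l+1)) = ℏ√(3·4) = 2√3 ℏ.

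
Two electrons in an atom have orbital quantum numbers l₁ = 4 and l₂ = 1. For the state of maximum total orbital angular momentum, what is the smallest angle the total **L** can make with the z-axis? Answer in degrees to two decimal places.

θ_min ≈ 24.09°

By the triangle rule, |l₁ − l₂| ≤ L ≤ l₁ + l₂.
Allowed values: L = 3, 4, 5.
The maximum is L = 5, with |L_tot| = ℏ√(5·6) = √30 ℏ.
The minimum angle with z is arccos(5/√30) ≈ 24.09°.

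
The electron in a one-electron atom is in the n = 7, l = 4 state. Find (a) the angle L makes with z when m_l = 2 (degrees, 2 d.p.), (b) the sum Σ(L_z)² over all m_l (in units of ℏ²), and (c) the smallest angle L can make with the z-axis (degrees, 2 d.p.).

θ(m_l=2) ≈ 63.43°; Σ(L_z)² = 60 ℏ²; θ_min ≈ 26.57°

For m_l = 2: cos θ = 2/√20, θ ≈ 63.43°.
Σ m_l² = 60, so Σ(L_z)² = 60 ℏ².
cos θ_min = 4/√20, so θ_min ≈ 26.57°.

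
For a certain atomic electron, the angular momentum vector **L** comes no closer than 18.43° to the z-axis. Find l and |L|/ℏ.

l = 9, |L| = 3√10 ℏ ≈ 9.487ℏ

cos²θ_min = l/(l+1) = 0.9001.
Thus l = 0.9001/(1 − 0.9001) ≈ 9.
Then |L| = ℏ√(9·10) = 3√10 ℏ.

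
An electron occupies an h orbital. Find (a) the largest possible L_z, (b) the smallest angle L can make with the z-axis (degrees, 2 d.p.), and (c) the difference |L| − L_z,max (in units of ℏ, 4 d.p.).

L_z,max = 5ℏ; θ_min ≈ 24.09°; |L|−L_z,max ≈ 0.4772ℏ

An h state has l = 5.
L_z,max = lℏ = 5ℏ.
cos θ_min = 5/√30, so θ_min ≈ 24.09°.
|L| − L_z,max = (√30 − 5)ℏ ≈ 0.4772ℏ.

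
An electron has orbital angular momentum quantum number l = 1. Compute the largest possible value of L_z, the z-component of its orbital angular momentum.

L_z = m_l ℏ with m_l ∈ {−1, …, 1}; the maximum is m_l = 1.

L_z,max = 1ℏ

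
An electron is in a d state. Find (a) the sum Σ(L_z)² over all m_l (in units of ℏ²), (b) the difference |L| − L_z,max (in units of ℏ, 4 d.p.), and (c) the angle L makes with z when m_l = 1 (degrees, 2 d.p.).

Σ(L_z)² = 10 ℏ²; |L|−L_z,max ≈ 0.4495ℏ; θ(m_l=1) ≈ 65.91°

The letter d corresponds to l = 2.
Σ m_l² = 10, so Σ(L_z)² = 10 ℏ².
|L| − L_z,max = (√6 − 2)ℏ ≈ 0.4495ℏ.
For m_l = 1: cos θ = 1/√6, θ ≈ 65.91°.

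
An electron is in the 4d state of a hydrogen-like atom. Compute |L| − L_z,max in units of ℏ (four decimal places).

For 4d, l = 2.
|L| = √6 ℏ ≈ 2.4495ℏ, while L_z,max = lℏ = 2ℏ.
The difference is (√6 − 2)ℏ ≈ 0.4495ℏ.

|L| − L_z,max ≈ 0.4495ℏ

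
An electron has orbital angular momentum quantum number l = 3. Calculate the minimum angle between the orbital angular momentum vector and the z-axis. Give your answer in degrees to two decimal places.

|L| = ℏ√(l(l+1)) = 2√3 ℏ.
The smallest angle corresponds to the largest L_z, i.e. m_l = l = 3, giving L_z = 3ℏ.
cos θ_min = 3/√12, so θ_min ≈ 30.00°.

θ_min ≈ 30.00°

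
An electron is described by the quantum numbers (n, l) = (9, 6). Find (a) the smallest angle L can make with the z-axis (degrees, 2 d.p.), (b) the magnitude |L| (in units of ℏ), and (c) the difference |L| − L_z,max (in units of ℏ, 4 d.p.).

θ_min ≈ 22.21°; |L| = √42 ℏ ≈ 6.481ℏ; |L|−L_z,max ≈ 0.4807ℏ

cos θ_min = 6/√42, so θ_min ≈ 22.21°.
|L| = ℏ√(6·7) = √42 ℏ ≈ 6.481ℏ.
|L| − L_z,max = (√42 − 6)ℏ ≈ 0.4807ℏ.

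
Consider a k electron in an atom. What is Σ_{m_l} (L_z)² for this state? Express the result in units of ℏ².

For a k orbital, l = 7.
The allowed m_l values are -7, -6, -5, -4, -3, -2, -1, 0, 1, 2, 3, 4, 5, 6, 7.
Σ m_l² = 2·(1 + 4 + 9 + 16 + 25 + 36 + 49) = 280.

Σ(L_z)² = 280 ℏ²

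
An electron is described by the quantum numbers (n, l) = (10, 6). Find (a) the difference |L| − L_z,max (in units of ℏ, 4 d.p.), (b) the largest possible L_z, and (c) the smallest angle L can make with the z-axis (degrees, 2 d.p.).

|L| − L_z,max = (√42 − 6)ℏ ≈ 0.4807ℏ.
L_z,max = lℏ = 6ℏ.
cos θ_min = 6/√42, so θ_min ≈ 22.21°.

|L|−L_z,max ≈ 0.4807ℏ; L_z,max = 6ℏ; θ_min ≈ 22.21°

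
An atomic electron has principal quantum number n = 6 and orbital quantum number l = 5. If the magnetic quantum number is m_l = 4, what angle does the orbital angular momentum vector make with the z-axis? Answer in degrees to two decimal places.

θ ≈ 43.09°

|L| = √(l(l+1)) ℏ = √30 ℏ.
L_z = m_l ℏ = 4ℏ.
cos θ = L_z/|L| = 4/√30, so θ ≈ 43.09°.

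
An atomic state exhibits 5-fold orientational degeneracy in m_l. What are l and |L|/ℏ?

l = 2, |L| = √6 ℏ ≈ 2.449ℏ

2l + 1 = 5 ⇒ l = 2.
Then |L| = √(l(l+1)) ℏ = √6 ℏ.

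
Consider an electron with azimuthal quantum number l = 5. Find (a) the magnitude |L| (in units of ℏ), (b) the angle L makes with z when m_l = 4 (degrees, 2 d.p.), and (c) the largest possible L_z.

|L| = ℏ√(5·6) = √30 ℏ ≈ 5.477ℏ.
For m_l = 4: cos θ = 4/√30, θ ≈ 43.09°.
L_z,max = lℏ = 5ℏ.

|L| = √30 ℏ ≈ 5.477ℏ; θ(m_l=4) ≈ 43.09°; L_z,max = 5ℏ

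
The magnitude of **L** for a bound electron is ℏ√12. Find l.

Since |L|² = l(l+1)ℏ², l(l+1) = 12.
Solving: l = 3.

l = 3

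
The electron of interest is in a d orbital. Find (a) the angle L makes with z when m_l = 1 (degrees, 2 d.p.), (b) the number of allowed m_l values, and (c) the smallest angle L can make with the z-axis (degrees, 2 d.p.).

θ(m_l=1) ≈ 65.91°; 5 values; θ_min ≈ 35.26°

For a d orbital, l = 2.
For m_l = 1: cos θ = 1/√6, θ ≈ 65.91°.
There are 2l+1 = 5 values of m_l.
cos θ_min = 2/√6, so θ_min ≈ 35.26°.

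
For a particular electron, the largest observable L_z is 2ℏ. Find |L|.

The maximum L_z equals lℏ, giving l = 2.
|L| = √(l(l+1)) ℏ = √6 ℏ.

|L| = √6 ℏ ≈ 2.449ℏ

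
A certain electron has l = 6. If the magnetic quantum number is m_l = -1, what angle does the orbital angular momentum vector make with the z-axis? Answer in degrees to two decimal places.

|L|² = l(l+1)ℏ² = 42ℏ², so |L| = √42 ℏ.
L_z = m_l ℏ = −1ℏ.
cos θ = L_z/|L| = -1/√42, so θ ≈ 98.88°.

θ ≈ 98.88°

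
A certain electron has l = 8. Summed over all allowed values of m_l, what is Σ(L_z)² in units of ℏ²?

m_l runs from −8 to 8, i.e. {-8, -7, -6, -5, -4, -3, -2, -1, 0, 1, 2, 3, 4, 5, 6, 7, 8}.
Σ m_l² = l(l+1)(2l+1)/3 = 8·9·17/3 = 408.

Σ(L_z)² = 408 ℏ²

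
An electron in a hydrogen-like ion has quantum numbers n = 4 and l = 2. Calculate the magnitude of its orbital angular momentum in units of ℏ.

|L| = √6 ℏ ≈ 2.449ℏ

|L| = ℏ√(l(l+1)) = ℏ√(2·3) = √6 ℏ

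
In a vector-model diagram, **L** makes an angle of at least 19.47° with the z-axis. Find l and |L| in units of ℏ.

cos²θ_min = l/(l+1) = 0.8889.
Thus l = 0.8889/(1 − 0.8889) ≈ 8.
Then |L| = ℏ√(8·9) = 6√2 ℏ.

l = 8, |L| = 6√2 ℏ ≈ 8.485ℏ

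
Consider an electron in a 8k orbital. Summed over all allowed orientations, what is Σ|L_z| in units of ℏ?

8k means n = 8, l = 7.
The allowed m_l values are -7, -6, -5, -4, -3, -2, -1, 0, 1, 2, 3, 4, 5, 6, 7.
Σ|m_l| = 2(1+2+…+7) = 56.

Σ|L_z| = 56 ℏ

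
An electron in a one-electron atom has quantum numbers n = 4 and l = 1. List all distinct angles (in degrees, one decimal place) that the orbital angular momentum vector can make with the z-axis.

θ ∈ {45.0°, 90.0°, 135.0°}

|L| = ℏ√(l(l+1)) = √2 ℏ.
cos θ = m_l/√2 for each m_l ∈ {-1, 0, 1}.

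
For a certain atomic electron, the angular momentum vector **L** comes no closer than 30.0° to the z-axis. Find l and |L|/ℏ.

l = 3, |L| = 2√3 ℏ ≈ 3.464ℏ

At minimum angle, m_l = l, so cos θ = l/√(l(l+1)); cos²θ = l/(l+1) = 0.7500.
l = cos²θ/sin²θ ≈ 3.
Then |L| = ℏ√(3·4) = 2√3 ℏ.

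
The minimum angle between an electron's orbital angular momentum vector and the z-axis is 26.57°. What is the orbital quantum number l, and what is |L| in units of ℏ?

At minimum angle, m_l = l, so cos θ = l/√(l(l+1)); cos²θ = l/(l+1) = 0.7999.
l = cos²θ/sin²θ ≈ 4.
Then |L| = ℏ√(4·5) = 2√5 ℏ.

l = 4, |L| = 2√5 ℏ ≈ 4.472ℏ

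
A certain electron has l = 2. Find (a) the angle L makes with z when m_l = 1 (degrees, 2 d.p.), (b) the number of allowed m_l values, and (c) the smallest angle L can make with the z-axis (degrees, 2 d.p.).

θ(m_l=1) ≈ 65.91°; 5 values; θ_min ≈ 35.26°

For m_l = 1: cos θ = 1/√6, θ ≈ 65.91°.
There are 2l+1 = 5 values of m_l.
cos θ_min = 2/√6, so θ_min ≈ 35.26°.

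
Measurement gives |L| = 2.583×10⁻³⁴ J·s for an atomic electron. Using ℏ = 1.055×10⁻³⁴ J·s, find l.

l = 2

Dividing by ℏ: |L|/ℏ ≈ 2.448.
Set l(l+1) = 5.99; the integer solution is l = 2.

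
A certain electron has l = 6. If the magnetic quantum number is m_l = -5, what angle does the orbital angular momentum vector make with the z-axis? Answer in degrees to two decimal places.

θ ≈ 140.49°

|L| = √(l(l+1)) ℏ = √42 ℏ.
L_z = m_l ℏ = −5ℏ.
cos θ = L_z/|L| = -5/√42, so θ ≈ 140.49°.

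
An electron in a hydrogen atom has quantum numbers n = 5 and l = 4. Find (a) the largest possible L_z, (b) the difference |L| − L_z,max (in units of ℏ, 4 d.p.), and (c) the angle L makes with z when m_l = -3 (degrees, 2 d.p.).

L_z,max = lℏ = 4ℏ.
|L| − L_z,max = (2√5 − 4)ℏ ≈ 0.4721ℏ.
For m_l = -3: cos θ = -3/√20, θ ≈ 132.13°.

L_z,max = 4ℏ; |L|−L_z,max ≈ 0.4721ℏ; θ(m_l=-3) ≈ 132.13°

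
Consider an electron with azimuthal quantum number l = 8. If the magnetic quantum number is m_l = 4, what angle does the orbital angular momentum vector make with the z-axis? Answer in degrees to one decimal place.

|L| = √(l(l+1)) ℏ = 6√2 ℏ.
L_z = m_l ℏ = 4ℏ.
cos θ = L_z/|L| = 4/√72, so θ ≈ 61.9°.

θ ≈ 61.9°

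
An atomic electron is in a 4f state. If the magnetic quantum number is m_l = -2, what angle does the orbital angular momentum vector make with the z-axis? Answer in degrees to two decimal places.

4f means n = 4, l = 3.
|L| = ℏ√(l(l+1)) = 2√3 ℏ.
L_z = m_l ℏ = −2ℏ.
cos θ = L_z/|L| = -2/√12, so θ ≈ 125.26°.

θ ≈ 125.26°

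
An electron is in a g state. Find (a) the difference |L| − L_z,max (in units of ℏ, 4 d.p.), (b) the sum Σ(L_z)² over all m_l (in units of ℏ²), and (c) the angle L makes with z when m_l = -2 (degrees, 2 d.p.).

A g state has l = 4.
|L| − L_z,max = (2√5 − 4)ℏ ≈ 0.4721ℏ.
Σ m_l² = 60, so Σ(L_z)² = 60 ℏ².
For m_l = -2: cos θ = -2/√20, θ ≈ 116.57°.

|L|−L_z,max ≈ 0.4721ℏ; Σ(L_z)² = 60 ℏ²; θ(m_l=-2) ≈ 116.57°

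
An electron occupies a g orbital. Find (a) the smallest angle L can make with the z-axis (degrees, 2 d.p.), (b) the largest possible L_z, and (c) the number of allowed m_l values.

θ_min ≈ 26.57°; L_z,max = 4ℏ; 9 values

A g state has l = 4.
cos θ_min = 4/√20, so θ_min ≈ 26.57°.
L_z,max = lℏ = 4ℏ.
There are 2l+1 = 9 values of m_l.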